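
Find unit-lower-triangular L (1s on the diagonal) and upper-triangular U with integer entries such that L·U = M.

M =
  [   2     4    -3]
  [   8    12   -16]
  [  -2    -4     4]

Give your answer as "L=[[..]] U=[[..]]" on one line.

  r1 -= 4·r0 → [0,-4,-4]
  r2 -= -1·r0 → [0,0,1]
  r2 -= 0·r1 → [0,0,1]

L=[[1,0,0],[4,1,0],[-1,0,1]] U=[[2,4,-3],[0,-4,-4],[0,0,1]]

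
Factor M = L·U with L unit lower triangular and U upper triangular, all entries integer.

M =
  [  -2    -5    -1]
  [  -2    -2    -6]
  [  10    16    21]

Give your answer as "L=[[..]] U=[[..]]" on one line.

  r1 -= 1·r0 → [0,3,-5]
  r2 -= -5·r0 → [0,-9,16]
  r2 -= -3·r1 → [0,0,1]

L=[[1,0,0],[1,1,0],[-5,-3,1]] U=[[-2,-5,-1],[0,3,-5],[0,0,1]]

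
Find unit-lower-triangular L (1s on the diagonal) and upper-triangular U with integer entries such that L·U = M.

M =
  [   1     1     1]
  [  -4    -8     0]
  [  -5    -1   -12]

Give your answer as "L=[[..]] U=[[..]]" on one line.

L=[[1,0,0],[-4,1,0],[-5,-1,1]] U=[[1,1,1],[0,-4,4],[0,0,-3]]

  R1 -= -4·R0 → [0,-4,4]
  R2 -= -5·R0 → [0,4,-7]
  R2 -= -1·R1 → [0,0,-3]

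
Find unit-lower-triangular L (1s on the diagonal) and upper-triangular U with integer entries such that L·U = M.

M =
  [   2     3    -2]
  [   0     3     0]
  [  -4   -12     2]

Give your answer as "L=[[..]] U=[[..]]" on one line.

L=[[1,0,0],[0,1,0],[-2,-2,1]] U=[[2,3,-2],[0,3,0],[0,0,-2]]

  row1 -= 0·row0 → [0,3,0]
  row2 -= -2·row0 → [0,-6,-2]
  row2 -= -2·row1 → [0,0,-2]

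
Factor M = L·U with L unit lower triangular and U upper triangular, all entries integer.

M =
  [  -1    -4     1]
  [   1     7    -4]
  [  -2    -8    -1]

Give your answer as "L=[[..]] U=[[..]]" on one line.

L=[[1,0,0],[-1,1,0],[2,0,1]] U=[[-1,-4,1],[0,3,-3],[0,0,-3]]

  r1 -= -1·r0 → [0,3,-3]
  r2 -= 2·r0 → [0,0,-3]
  r2 -= 0·r1 → [0,0,-3]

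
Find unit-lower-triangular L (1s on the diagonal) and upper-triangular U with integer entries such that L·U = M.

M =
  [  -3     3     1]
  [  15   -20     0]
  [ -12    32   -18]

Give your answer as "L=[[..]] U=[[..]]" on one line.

  R1 -= -5·R0 → [0,-5,5]
  R2 -= 4·R0 → [0,20,-22]
  R2 -= -4·R1 → [0,0,-2]

L=[[1,0,0],[-5,1,0],[4,-4,1]] U=[[-3,3,1],[0,-5,5],[0,0,-2]]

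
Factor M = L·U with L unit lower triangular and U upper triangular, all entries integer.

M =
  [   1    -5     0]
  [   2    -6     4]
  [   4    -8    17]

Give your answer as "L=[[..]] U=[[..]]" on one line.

L=[[1,0,0],[2,1,0],[4,3,1]] U=[[1,-5,0],[0,4,4],[0,0,5]]

  R1 -= 2·R0 → [0,4,4]
  R2 -= 4·R0 → [0,12,17]
  R2 -= 3·R1 → [0,0,5]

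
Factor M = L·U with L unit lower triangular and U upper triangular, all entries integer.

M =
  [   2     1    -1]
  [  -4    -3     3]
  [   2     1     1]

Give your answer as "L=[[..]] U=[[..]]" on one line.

  R1 -= -2·R0 → [0,-1,1]
  R2 -= 1·R0 → [0,0,2]
  R2 -= 0·R1 → [0,0,2]

L=[[1,0,0],[-2,1,0],[1,0,1]] U=[[2,1,-1],[0,-1,1],[0,0,2]]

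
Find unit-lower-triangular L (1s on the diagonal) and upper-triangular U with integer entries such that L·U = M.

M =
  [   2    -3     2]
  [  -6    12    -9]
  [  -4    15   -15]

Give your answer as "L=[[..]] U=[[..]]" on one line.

L=[[1,0,0],[-3,1,0],[-2,3,1]] U=[[2,-3,2],[0,3,-3],[0,0,-2]]

  R1 -= -3·R0 → [0,3,-3]
  R2 -= -2·R0 → [0,9,-11]
  R2 -= 3·R1 → [0,0,-2]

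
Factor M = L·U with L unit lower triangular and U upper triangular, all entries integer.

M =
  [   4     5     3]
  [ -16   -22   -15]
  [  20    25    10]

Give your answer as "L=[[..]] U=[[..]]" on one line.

  row1 -= -4·row0 → [0,-2,-3]
  row2 -= 5·row0 → [0,0,-5]
  row2 -= 0·row1 → [0,0,-5]

L=[[1,0,0],[-4,1,0],[5,0,1]] U=[[4,5,3],[0,-2,-3],[0,0,-5]]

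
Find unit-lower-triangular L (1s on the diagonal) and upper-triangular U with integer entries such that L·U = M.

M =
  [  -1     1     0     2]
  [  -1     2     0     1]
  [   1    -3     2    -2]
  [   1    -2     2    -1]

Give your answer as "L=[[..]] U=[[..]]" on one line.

  row1 -= 1·row0 → [0,1,0,-1]
  row2 -= -1·row0 → [0,-2,2,0]
  row3 -= -1·row0 → [0,-1,2,1]
  row2 -= -2·row1 → [0,0,2,-2]
  row3 -= -1·row1 → [0,0,2,0]
  row3 -= 1·row2 → [0,0,0,2]

L=[[1,0,0,0],[1,1,0,0],[-1,-2,1,0],[-1,-1,1,1]] U=[[-1,1,0,2],[0,1,0,-1],[0,0,2,-2],[0,0,0,2]]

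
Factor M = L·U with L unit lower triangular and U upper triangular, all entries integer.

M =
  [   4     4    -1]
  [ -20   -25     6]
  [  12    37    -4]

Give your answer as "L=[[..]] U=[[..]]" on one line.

L=[[1,0,0],[-5,1,0],[3,-5,1]] U=[[4,4,-1],[0,-5,1],[0,0,4]]

  row1 -= -5·row0 → [0,-5,1]
  row2 -= 3·row0 → [0,25,-1]
  row2 -= -5·row1 → [0,0,4]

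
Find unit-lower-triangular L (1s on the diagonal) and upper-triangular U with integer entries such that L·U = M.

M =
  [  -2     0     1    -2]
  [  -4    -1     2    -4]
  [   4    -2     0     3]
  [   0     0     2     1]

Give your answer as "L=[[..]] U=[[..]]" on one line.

L=[[1,0,0,0],[2,1,0,0],[-2,2,1,0],[0,0,1,1]] U=[[-2,0,1,-2],[0,-1,0,0],[0,0,2,-1],[0,0,0,2]]

  row1 -= 2·row0 → [0,-1,0,0]
  row2 -= -2·row0 → [0,-2,2,-1]
  row3 -= 0·row0 → [0,0,2,1]
  row2 -= 2·row1 → [0,0,2,-1]
  row3 -= 0·row1 → [0,0,2,1]
  row3 -= 1·row2 → [0,0,0,2]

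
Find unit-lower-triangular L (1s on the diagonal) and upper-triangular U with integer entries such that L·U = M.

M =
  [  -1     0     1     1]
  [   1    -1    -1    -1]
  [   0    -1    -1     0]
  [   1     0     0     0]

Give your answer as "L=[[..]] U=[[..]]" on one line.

L=[[1,0,0,0],[-1,1,0,0],[0,1,1,0],[-1,0,-1,1]] U=[[-1,0,1,1],[0,-1,0,0],[0,0,-1,0],[0,0,0,1]]

  r1 -= -1·r0 → [0,-1,0,0]
  r2 -= 0·r0 → [0,-1,-1,0]
  r3 -= -1·r0 → [0,0,1,1]
  r2 -= 1·r1 → [0,0,-1,0]
  r3 -= 0·r1 → [0,0,1,1]
  r3 -= -1·r2 → [0,0,0,1]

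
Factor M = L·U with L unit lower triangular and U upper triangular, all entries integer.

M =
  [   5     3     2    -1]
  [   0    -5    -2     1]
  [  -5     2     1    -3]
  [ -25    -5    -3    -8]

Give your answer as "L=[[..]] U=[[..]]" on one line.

  row1 -= 0·row0 → [0,-5,-2,1]
  row2 -= -1·row0 → [0,5,3,-4]
  row3 -= -5·row0 → [0,10,7,-13]
  row2 -= -1·row1 → [0,0,1,-3]
  row3 -= -2·row1 → [0,0,3,-11]
  row3 -= 3·row2 → [0,0,0,-2]

L=[[1,0,0,0],[0,1,0,0],[-1,-1,1,0],[-5,-2,3,1]] U=[[5,3,2,-1],[0,-5,-2,1],[0,0,1,-3],[0,0,0,-2]]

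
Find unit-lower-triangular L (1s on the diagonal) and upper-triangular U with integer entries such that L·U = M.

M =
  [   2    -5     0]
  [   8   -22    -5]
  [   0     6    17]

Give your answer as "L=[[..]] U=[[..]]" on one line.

L=[[1,0,0],[4,1,0],[0,-3,1]] U=[[2,-5,0],[0,-2,-5],[0,0,2]]

  R1 -= 4·R0 → [0,-2,-5]
  R2 -= 0·R0 → [0,6,17]
  R2 -= -3·R1 → [0,0,2]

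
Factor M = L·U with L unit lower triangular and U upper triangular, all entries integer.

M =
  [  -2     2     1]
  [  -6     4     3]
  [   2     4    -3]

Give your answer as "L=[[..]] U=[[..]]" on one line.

L=[[1,0,0],[3,1,0],[-1,-3,1]] U=[[-2,2,1],[0,-2,0],[0,0,-2]]

  row1 -= 3·row0 → [0,-2,0]
  row2 -= -1·row0 → [0,6,-2]
  row2 -= -3·row1 → [0,0,-2]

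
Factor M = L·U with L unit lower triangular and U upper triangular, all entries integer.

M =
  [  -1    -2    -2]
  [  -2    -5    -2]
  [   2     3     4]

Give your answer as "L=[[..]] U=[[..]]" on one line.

  row1 -= 2·row0 → [0,-1,2]
  row2 -= -2·row0 → [0,-1,0]
  row2 -= 1·row1 → [0,0,-2]

L=[[1,0,0],[2,1,0],[-2,1,1]] U=[[-1,-2,-2],[0,-1,2],[0,0,-2]]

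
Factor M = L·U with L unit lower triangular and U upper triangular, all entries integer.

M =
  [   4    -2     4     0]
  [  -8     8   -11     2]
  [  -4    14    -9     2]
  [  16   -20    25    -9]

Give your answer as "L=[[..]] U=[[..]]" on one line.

  r1 -= -2·r0 → [0,4,-3,2]
  r2 -= -1·r0 → [0,12,-5,2]
  r3 -= 4·r0 → [0,-12,9,-9]
  r2 -= 3·r1 → [0,0,4,-4]
  r3 -= -3·r1 → [0,0,0,-3]
  r3 -= 0·r2 → [0,0,0,-3]

L=[[1,0,0,0],[-2,1,0,0],[-1,3,1,0],[4,-3,0,1]] U=[[4,-2,4,0],[0,4,-3,2],[0,0,4,-4],[0,0,0,-3]]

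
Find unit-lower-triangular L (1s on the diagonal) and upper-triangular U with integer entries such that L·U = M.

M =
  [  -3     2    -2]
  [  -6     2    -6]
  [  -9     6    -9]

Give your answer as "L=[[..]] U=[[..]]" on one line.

  row1 -= 2·row0 → [0,-2,-2]
  row2 -= 3·row0 → [0,0,-3]
  row2 -= 0·row1 → [0,0,-3]

L=[[1,0,0],[2,1,0],[3,0,1]] U=[[-3,2,-2],[0,-2,-2],[0,0,-3]]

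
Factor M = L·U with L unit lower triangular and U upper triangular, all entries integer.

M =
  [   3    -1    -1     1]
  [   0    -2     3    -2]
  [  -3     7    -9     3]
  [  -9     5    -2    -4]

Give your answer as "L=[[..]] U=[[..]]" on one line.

  R1 -= 0·R0 → [0,-2,3,-2]
  R2 -= -1·R0 → [0,6,-10,4]
  R3 -= -3·R0 → [0,2,-5,-1]
  R2 -= -3·R1 → [0,0,-1,-2]
  R3 -= -1·R1 → [0,0,-2,-3]
  R3 -= 2·R2 → [0,0,0,1]

L=[[1,0,0,0],[0,1,0,0],[-1,-3,1,0],[-3,-1,2,1]] U=[[3,-1,-1,1],[0,-2,3,-2],[0,0,-1,-2],[0,0,0,1]]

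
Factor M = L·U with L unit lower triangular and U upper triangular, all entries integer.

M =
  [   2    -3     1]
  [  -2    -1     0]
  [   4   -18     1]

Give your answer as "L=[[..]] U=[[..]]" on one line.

  r1 -= -1·r0 → [0,-4,1]
  r2 -= 2·r0 → [0,-12,-1]
  r2 -= 3·r1 → [0,0,-4]

L=[[1,0,0],[-1,1,0],[2,3,1]] U=[[2,-3,1],[0,-4,1],[0,0,-4]]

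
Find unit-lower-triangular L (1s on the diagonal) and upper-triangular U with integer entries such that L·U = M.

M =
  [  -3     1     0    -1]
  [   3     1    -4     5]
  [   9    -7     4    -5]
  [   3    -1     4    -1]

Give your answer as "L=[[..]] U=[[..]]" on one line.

  r1 -= -1·r0 → [0,2,-4,4]
  r2 -= -3·r0 → [0,-4,4,-8]
  r3 -= -1·r0 → [0,0,4,-2]
  r2 -= -2·r1 → [0,0,-4,0]
  r3 -= 0·r1 → [0,0,4,-2]
  r3 -= -1·r2 → [0,0,0,-2]

L=[[1,0,0,0],[-1,1,0,0],[-3,-2,1,0],[-1,0,-1,1]] U=[[-3,1,0,-1],[0,2,-4,4],[0,0,-4,0],[0,0,0,-2]]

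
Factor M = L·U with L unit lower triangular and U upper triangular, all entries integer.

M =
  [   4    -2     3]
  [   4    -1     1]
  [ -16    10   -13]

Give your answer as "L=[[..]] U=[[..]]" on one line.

  row1 -= 1·row0 → [0,1,-2]
  row2 -= -4·row0 → [0,2,-1]
  row2 -= 2·row1 → [0,0,3]

L=[[1,0,0],[1,1,0],[-4,2,1]] U=[[4,-2,3],[0,1,-2],[0,0,3]]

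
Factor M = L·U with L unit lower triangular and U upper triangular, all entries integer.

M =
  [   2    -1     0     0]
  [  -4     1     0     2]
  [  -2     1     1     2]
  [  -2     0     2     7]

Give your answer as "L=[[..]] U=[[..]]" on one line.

L=[[1,0,0,0],[-2,1,0,0],[-1,0,1,0],[-1,1,2,1]] U=[[2,-1,0,0],[0,-1,0,2],[0,0,1,2],[0,0,0,1]]

  r1 -= -2·r0 → [0,-1,0,2]
  r2 -= -1·r0 → [0,0,1,2]
  r3 -= -1·r0 → [0,-1,2,7]
  r2 -= 0·r1 → [0,0,1,2]
  r3 -= 1·r1 → [0,0,2,5]
  r3 -= 2·r2 → [0,0,0,1]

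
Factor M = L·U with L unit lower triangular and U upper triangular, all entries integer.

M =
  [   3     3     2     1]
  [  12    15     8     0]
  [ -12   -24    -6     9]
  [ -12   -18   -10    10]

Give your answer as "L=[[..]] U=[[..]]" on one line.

  R1 -= 4·R0 → [0,3,0,-4]
  R2 -= -4·R0 → [0,-12,2,13]
  R3 -= -4·R0 → [0,-6,-2,14]
  R2 -= -4·R1 → [0,0,2,-3]
  R3 -= -2·R1 → [0,0,-2,6]
  R3 -= -1·R2 → [0,0,0,3]

L=[[1,0,0,0],[4,1,0,0],[-4,-4,1,0],[-4,-2,-1,1]] U=[[3,3,2,1],[0,3,0,-4],[0,0,2,-3],[0,0,0,3]]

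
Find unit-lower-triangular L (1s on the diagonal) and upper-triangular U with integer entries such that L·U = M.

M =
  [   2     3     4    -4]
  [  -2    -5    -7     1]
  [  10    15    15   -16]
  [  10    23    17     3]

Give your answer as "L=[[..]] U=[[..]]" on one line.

  R1 -= -1·R0 → [0,-2,-3,-3]
  R2 -= 5·R0 → [0,0,-5,4]
  R3 -= 5·R0 → [0,8,-3,23]
  R2 -= 0·R1 → [0,0,-5,4]
  R3 -= -4·R1 → [0,0,-15,11]
  R3 -= 3·R2 → [0,0,0,-1]

L=[[1,0,0,0],[-1,1,0,0],[5,0,1,0],[5,-4,3,1]] U=[[2,3,4,-4],[0,-2,-3,-3],[0,0,-5,4],[0,0,0,-1]]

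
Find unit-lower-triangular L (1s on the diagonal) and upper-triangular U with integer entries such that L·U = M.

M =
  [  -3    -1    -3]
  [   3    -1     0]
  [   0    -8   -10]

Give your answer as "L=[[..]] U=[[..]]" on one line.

  R1 -= -1·R0 → [0,-2,-3]
  R2 -= 0·R0 → [0,-8,-10]
  R2 -= 4·R1 → [0,0,2]

L=[[1,0,0],[-1,1,0],[0,4,1]] U=[[-3,-1,-3],[0,-2,-3],[0,0,2]]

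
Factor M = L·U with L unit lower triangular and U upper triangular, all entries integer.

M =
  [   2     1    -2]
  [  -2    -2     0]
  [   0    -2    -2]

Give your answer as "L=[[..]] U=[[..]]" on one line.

  r1 -= -1·r0 → [0,-1,-2]
  r2 -= 0·r0 → [0,-2,-2]
  r2 -= 2·r1 → [0,0,2]

L=[[1,0,0],[-1,1,0],[0,2,1]] U=[[2,1,-2],[0,-1,-2],[0,0,2]]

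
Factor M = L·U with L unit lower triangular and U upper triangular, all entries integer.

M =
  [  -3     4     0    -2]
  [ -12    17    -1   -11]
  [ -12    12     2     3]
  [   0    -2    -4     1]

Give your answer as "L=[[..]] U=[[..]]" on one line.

L=[[1,0,0,0],[4,1,0,0],[4,-4,1,0],[0,-2,3,1]] U=[[-3,4,0,-2],[0,1,-1,-3],[0,0,-2,-1],[0,0,0,-2]]

  R1 -= 4·R0 → [0,1,-1,-3]
  R2 -= 4·R0 → [0,-4,2,11]
  R3 -= 0·R0 → [0,-2,-4,1]
  R2 -= -4·R1 → [0,0,-2,-1]
  R3 -= -2·R1 → [0,0,-6,-5]
  R3 -= 3·R2 → [0,0,0,-2]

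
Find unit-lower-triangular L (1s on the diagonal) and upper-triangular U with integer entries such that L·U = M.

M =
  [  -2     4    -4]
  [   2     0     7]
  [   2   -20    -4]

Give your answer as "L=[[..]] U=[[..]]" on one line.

  R1 -= -1·R0 → [0,4,3]
  R2 -= -1·R0 → [0,-16,-8]
  R2 -= -4·R1 → [0,0,4]

L=[[1,0,0],[-1,1,0],[-1,-4,1]] U=[[-2,4,-4],[0,4,3],[0,0,4]]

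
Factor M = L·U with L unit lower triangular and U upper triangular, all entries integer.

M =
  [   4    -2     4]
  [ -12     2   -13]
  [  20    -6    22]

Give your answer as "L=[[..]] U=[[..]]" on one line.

L=[[1,0,0],[-3,1,0],[5,-1,1]] U=[[4,-2,4],[0,-4,-1],[0,0,1]]

  r1 -= -3·r0 → [0,-4,-1]
  r2 -= 5·r0 → [0,4,2]
  r2 -= -1·r1 → [0,0,1]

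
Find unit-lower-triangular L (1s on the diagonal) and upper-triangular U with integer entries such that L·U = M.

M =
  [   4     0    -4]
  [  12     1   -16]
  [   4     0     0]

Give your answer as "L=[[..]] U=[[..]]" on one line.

L=[[1,0,0],[3,1,0],[1,0,1]] U=[[4,0,-4],[0,1,-4],[0,0,4]]

  row1 -= 3·row0 → [0,1,-4]
  row2 -= 1·row0 → [0,0,4]
  row2 -= 0·row1 → [0,0,4]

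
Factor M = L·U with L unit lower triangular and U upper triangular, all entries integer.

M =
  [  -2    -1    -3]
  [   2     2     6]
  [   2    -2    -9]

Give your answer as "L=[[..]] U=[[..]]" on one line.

L=[[1,0,0],[-1,1,0],[-1,-3,1]] U=[[-2,-1,-3],[0,1,3],[0,0,-3]]

  row1 -= -1·row0 → [0,1,3]
  row2 -= -1·row0 → [0,-3,-12]
  row2 -= -3·row1 → [0,0,-3]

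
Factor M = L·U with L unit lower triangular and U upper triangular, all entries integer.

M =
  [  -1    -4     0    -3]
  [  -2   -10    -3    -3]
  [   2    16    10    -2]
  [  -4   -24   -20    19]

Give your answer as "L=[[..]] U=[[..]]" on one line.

  R1 -= 2·R0 → [0,-2,-3,3]
  R2 -= -2·R0 → [0,8,10,-8]
  R3 -= 4·R0 → [0,-8,-20,31]
  R2 -= -4·R1 → [0,0,-2,4]
  R3 -= 4·R1 → [0,0,-8,19]
  R3 -= 4·R2 → [0,0,0,3]

L=[[1,0,0,0],[2,1,0,0],[-2,-4,1,0],[4,4,4,1]] U=[[-1,-4,0,-3],[0,-2,-3,3],[0,0,-2,4],[0,0,0,3]]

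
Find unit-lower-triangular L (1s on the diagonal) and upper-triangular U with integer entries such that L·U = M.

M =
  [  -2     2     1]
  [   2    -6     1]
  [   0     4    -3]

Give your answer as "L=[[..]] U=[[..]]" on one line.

  R1 -= -1·R0 → [0,-4,2]
  R2 -= 0·R0 → [0,4,-3]
  R2 -= -1·R1 → [0,0,-1]

L=[[1,0,0],[-1,1,0],[0,-1,1]] U=[[-2,2,1],[0,-4,2],[0,0,-1]]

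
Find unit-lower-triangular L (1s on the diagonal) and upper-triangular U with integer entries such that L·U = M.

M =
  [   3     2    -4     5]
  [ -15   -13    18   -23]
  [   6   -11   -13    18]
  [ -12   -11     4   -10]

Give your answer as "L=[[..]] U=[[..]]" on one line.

  R1 -= -5·R0 → [0,-3,-2,2]
  R2 -= 2·R0 → [0,-15,-5,8]
  R3 -= -4·R0 → [0,-3,-12,10]
  R2 -= 5·R1 → [0,0,5,-2]
  R3 -= 1·R1 → [0,0,-10,8]
  R3 -= -2·R2 → [0,0,0,4]

L=[[1,0,0,0],[-5,1,0,0],[2,5,1,0],[-4,1,-2,1]] U=[[3,2,-4,5],[0,-3,-2,2],[0,0,5,-2],[0,0,0,4]]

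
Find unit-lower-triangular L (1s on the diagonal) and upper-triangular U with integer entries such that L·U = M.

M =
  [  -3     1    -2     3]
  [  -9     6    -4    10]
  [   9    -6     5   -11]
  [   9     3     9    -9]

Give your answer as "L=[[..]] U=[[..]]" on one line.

L=[[1,0,0,0],[3,1,0,0],[-3,-1,1,0],[-3,2,-1,1]] U=[[-3,1,-2,3],[0,3,2,1],[0,0,1,-1],[0,0,0,-3]]

  r1 -= 3·r0 → [0,3,2,1]
  r2 -= -3·r0 → [0,-3,-1,-2]
  r3 -= -3·r0 → [0,6,3,0]
  r2 -= -1·r1 → [0,0,1,-1]
  r3 -= 2·r1 → [0,0,-1,-2]
  r3 -= -1·r2 → [0,0,0,-3]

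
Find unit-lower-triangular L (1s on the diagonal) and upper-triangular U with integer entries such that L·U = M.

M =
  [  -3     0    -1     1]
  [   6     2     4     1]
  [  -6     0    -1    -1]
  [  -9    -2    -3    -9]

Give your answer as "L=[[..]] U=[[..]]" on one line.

L=[[1,0,0,0],[-2,1,0,0],[2,0,1,0],[3,-1,2,1]] U=[[-3,0,-1,1],[0,2,2,3],[0,0,1,-3],[0,0,0,-3]]

  r1 -= -2·r0 → [0,2,2,3]
  r2 -= 2·r0 → [0,0,1,-3]
  r3 -= 3·r0 → [0,-2,0,-12]
  r2 -= 0·r1 → [0,0,1,-3]
  r3 -= -1·r1 → [0,0,2,-9]
  r3 -= 2·r2 → [0,0,0,-3]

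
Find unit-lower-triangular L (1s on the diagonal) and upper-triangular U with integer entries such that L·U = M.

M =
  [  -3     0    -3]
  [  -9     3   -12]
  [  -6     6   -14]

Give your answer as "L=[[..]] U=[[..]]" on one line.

  R1 -= 3·R0 → [0,3,-3]
  R2 -= 2·R0 → [0,6,-8]
  R2 -= 2·R1 → [0,0,-2]

L=[[1,0,0],[3,1,0],[2,2,1]] U=[[-3,0,-3],[0,3,-3],[0,0,-2]]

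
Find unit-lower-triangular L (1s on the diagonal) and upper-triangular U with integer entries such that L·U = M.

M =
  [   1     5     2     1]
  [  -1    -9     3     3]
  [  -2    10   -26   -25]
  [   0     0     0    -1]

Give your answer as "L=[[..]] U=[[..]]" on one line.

  r1 -= -1·r0 → [0,-4,5,4]
  r2 -= -2·r0 → [0,20,-22,-23]
  r3 -= 0·r0 → [0,0,0,-1]
  r2 -= -5·r1 → [0,0,3,-3]
  r3 -= 0·r1 → [0,0,0,-1]
  r3 -= 0·r2 → [0,0,0,-1]

L=[[1,0,0,0],[-1,1,0,0],[-2,-5,1,0],[0,0,0,1]] U=[[1,5,2,1],[0,-4,5,4],[0,0,3,-3],[0,0,0,-1]]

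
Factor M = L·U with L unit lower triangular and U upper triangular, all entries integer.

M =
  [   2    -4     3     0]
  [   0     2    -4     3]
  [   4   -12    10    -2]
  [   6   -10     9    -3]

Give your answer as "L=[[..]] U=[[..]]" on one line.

L=[[1,0,0,0],[0,1,0,0],[2,-2,1,0],[3,1,-1,1]] U=[[2,-4,3,0],[0,2,-4,3],[0,0,-4,4],[0,0,0,-2]]

  R1 -= 0·R0 → [0,2,-4,3]
  R2 -= 2·R0 → [0,-4,4,-2]
  R3 -= 3·R0 → [0,2,0,-3]
  R2 -= -2·R1 → [0,0,-4,4]
  R3 -= 1·R1 → [0,0,4,-6]
  R3 -= -1·R2 → [0,0,0,-2]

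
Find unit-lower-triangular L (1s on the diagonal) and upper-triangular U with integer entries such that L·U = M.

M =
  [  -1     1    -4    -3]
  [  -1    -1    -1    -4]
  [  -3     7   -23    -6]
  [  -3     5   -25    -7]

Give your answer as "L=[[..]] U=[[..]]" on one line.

  r1 -= 1·r0 → [0,-2,3,-1]
  r2 -= 3·r0 → [0,4,-11,3]
  r3 -= 3·r0 → [0,2,-13,2]
  r2 -= -2·r1 → [0,0,-5,1]
  r3 -= -1·r1 → [0,0,-10,1]
  r3 -= 2·r2 → [0,0,0,-1]

L=[[1,0,0,0],[1,1,0,0],[3,-2,1,0],[3,-1,2,1]] U=[[-1,1,-4,-3],[0,-2,3,-1],[0,0,-5,1],[0,0,0,-1]]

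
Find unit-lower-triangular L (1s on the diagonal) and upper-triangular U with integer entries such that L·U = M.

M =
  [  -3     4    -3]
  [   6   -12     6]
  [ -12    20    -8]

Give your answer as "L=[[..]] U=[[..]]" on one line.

  R1 -= -2·R0 → [0,-4,0]
  R2 -= 4·R0 → [0,4,4]
  R2 -= -1·R1 → [0,0,4]

L=[[1,0,0],[-2,1,0],[4,-1,1]] U=[[-3,4,-3],[0,-4,0],[0,0,4]]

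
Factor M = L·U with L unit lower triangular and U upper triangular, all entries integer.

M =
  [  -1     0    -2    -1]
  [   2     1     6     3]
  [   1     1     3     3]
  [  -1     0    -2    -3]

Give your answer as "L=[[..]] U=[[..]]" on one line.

  R1 -= -2·R0 → [0,1,2,1]
  R2 -= -1·R0 → [0,1,1,2]
  R3 -= 1·R0 → [0,0,0,-2]
  R2 -= 1·R1 → [0,0,-1,1]
  R3 -= 0·R1 → [0,0,0,-2]
  R3 -= 0·R2 → [0,0,0,-2]

L=[[1,0,0,0],[-2,1,0,0],[-1,1,1,0],[1,0,0,1]] U=[[-1,0,-2,-1],[0,1,2,1],[0,0,-1,1],[0,0,0,-2]]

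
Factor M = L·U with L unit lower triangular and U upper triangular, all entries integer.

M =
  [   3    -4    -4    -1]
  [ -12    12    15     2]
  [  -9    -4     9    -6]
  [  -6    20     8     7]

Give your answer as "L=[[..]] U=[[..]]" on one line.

  r1 -= -4·r0 → [0,-4,-1,-2]
  r2 -= -3·r0 → [0,-16,-3,-9]
  r3 -= -2·r0 → [0,12,0,5]
  r2 -= 4·r1 → [0,0,1,-1]
  r3 -= -3·r1 → [0,0,-3,-1]
  r3 -= -3·r2 → [0,0,0,-4]

L=[[1,0,0,0],[-4,1,0,0],[-3,4,1,0],[-2,-3,-3,1]] U=[[3,-4,-4,-1],[0,-4,-1,-2],[0,0,1,-1],[0,0,0,-4]]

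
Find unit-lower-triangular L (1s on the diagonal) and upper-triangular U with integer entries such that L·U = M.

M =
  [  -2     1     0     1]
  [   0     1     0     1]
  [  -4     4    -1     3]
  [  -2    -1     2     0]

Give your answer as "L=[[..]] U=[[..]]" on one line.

  R1 -= 0·R0 → [0,1,0,1]
  R2 -= 2·R0 → [0,2,-1,1]
  R3 -= 1·R0 → [0,-2,2,-1]
  R2 -= 2·R1 → [0,0,-1,-1]
  R3 -= -2·R1 → [0,0,2,1]
  R3 -= -2·R2 → [0,0,0,-1]

L=[[1,0,0,0],[0,1,0,0],[2,2,1,0],[1,-2,-2,1]] U=[[-2,1,0,1],[0,1,0,1],[0,0,-1,-1],[0,0,0,-1]]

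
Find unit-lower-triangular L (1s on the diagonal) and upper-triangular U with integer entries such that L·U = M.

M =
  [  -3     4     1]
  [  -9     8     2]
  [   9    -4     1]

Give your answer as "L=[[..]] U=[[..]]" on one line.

L=[[1,0,0],[3,1,0],[-3,-2,1]] U=[[-3,4,1],[0,-4,-1],[0,0,2]]

  row1 -= 3·row0 → [0,-4,-1]
  row2 -= -3·row0 → [0,8,4]
  row2 -= -2·row1 → [0,0,2]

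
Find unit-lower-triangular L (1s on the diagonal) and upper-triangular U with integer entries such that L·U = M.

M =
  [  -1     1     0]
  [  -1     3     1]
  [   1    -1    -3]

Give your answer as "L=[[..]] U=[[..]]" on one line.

  row1 -= 1·row0 → [0,2,1]
  row2 -= -1·row0 → [0,0,-3]
  row2 -= 0·row1 → [0,0,-3]

L=[[1,0,0],[1,1,0],[-1,0,1]] U=[[-1,1,0],[0,2,1],[0,0,-3]]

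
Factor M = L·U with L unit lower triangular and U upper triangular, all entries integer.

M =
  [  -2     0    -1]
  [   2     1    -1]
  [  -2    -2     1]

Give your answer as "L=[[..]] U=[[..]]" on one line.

  r1 -= -1·r0 → [0,1,-2]
  r2 -= 1·r0 → [0,-2,2]
  r2 -= -2·r1 → [0,0,-2]

L=[[1,0,0],[-1,1,0],[1,-2,1]] U=[[-2,0,-1],[0,1,-2],[0,0,-2]]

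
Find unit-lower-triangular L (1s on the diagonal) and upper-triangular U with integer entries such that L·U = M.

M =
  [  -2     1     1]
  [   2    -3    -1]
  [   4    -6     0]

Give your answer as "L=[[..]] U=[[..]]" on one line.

  row1 -= -1·row0 → [0,-2,0]
  row2 -= -2·row0 → [0,-4,2]
  row2 -= 2·row1 → [0,0,2]

L=[[1,0,0],[-1,1,0],[-2,2,1]] U=[[-2,1,1],[0,-2,0],[0,0,2]]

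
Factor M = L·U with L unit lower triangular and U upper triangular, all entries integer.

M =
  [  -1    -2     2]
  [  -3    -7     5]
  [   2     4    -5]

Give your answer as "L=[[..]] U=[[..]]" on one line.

L=[[1,0,0],[3,1,0],[-2,0,1]] U=[[-1,-2,2],[0,-1,-1],[0,0,-1]]

  r1 -= 3·r0 → [0,-1,-1]
  r2 -= -2·r0 → [0,0,-1]
  r2 -= 0·r1 → [0,0,-1]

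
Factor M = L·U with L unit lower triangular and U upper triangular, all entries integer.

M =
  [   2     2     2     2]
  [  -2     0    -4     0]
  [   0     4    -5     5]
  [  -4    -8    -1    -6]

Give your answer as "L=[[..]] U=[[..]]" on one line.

  row1 -= -1·row0 → [0,2,-2,2]
  row2 -= 0·row0 → [0,4,-5,5]
  row3 -= -2·row0 → [0,-4,3,-2]
  row2 -= 2·row1 → [0,0,-1,1]
  row3 -= -2·row1 → [0,0,-1,2]
  row3 -= 1·row2 → [0,0,0,1]

L=[[1,0,0,0],[-1,1,0,0],[0,2,1,0],[-2,-2,1,1]] U=[[2,2,2,2],[0,2,-2,2],[0,0,-1,1],[0,0,0,1]]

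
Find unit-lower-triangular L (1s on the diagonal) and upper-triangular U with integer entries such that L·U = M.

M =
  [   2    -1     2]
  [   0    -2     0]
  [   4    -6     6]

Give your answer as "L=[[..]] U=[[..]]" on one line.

  r1 -= 0·r0 → [0,-2,0]
  r2 -= 2·r0 → [0,-4,2]
  r2 -= 2·r1 → [0,0,2]

L=[[1,0,0],[0,1,0],[2,2,1]] U=[[2,-1,2],[0,-2,0],[0,0,2]]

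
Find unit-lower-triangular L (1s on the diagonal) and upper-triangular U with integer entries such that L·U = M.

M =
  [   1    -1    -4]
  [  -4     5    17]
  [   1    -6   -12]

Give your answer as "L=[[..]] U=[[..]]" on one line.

  row1 -= -4·row0 → [0,1,1]
  row2 -= 1·row0 → [0,-5,-8]
  row2 -= -5·row1 → [0,0,-3]

L=[[1,0,0],[-4,1,0],[1,-5,1]] U=[[1,-1,-4],[0,1,1],[0,0,-3]]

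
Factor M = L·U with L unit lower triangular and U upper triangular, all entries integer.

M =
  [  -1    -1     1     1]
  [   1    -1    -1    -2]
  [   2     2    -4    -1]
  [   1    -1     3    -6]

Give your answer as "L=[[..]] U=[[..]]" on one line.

L=[[1,0,0,0],[-1,1,0,0],[-2,0,1,0],[-1,1,-2,1]] U=[[-1,-1,1,1],[0,-2,0,-1],[0,0,-2,1],[0,0,0,-2]]

  r1 -= -1·r0 → [0,-2,0,-1]
  r2 -= -2·r0 → [0,0,-2,1]
  r3 -= -1·r0 → [0,-2,4,-5]
  r2 -= 0·r1 → [0,0,-2,1]
  r3 -= 1·r1 → [0,0,4,-4]
  r3 -= -2·r2 → [0,0,0,-2]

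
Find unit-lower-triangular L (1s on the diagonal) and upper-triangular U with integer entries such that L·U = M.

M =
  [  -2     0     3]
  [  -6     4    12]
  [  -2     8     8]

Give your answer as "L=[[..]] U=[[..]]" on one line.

L=[[1,0,0],[3,1,0],[1,2,1]] U=[[-2,0,3],[0,4,3],[0,0,-1]]

  row1 -= 3·row0 → [0,4,3]
  row2 -= 1·row0 → [0,8,5]
  row2 -= 2·row1 → [0,0,-1]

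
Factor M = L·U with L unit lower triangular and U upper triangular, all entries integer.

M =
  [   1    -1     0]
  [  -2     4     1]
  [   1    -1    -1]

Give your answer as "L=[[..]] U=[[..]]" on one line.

  row1 -= -2·row0 → [0,2,1]
  row2 -= 1·row0 → [0,0,-1]
  row2 -= 0·row1 → [0,0,-1]

L=[[1,0,0],[-2,1,0],[1,0,1]] U=[[1,-1,0],[0,2,1],[0,0,-1]]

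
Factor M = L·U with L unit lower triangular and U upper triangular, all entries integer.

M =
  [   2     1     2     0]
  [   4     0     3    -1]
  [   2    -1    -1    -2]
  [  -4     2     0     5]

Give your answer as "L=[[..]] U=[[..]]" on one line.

  r1 -= 2·r0 → [0,-2,-1,-1]
  r2 -= 1·r0 → [0,-2,-3,-2]
  r3 -= -2·r0 → [0,4,4,5]
  r2 -= 1·r1 → [0,0,-2,-1]
  r3 -= -2·r1 → [0,0,2,3]
  r3 -= -1·r2 → [0,0,0,2]

L=[[1,0,0,0],[2,1,0,0],[1,1,1,0],[-2,-2,-1,1]] U=[[2,1,2,0],[0,-2,-1,-1],[0,0,-2,-1],[0,0,0,2]]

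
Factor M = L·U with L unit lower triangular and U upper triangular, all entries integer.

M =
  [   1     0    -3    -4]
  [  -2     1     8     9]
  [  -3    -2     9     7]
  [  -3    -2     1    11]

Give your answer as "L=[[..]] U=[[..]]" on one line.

L=[[1,0,0,0],[-2,1,0,0],[-3,-2,1,0],[-3,-2,-1,1]] U=[[1,0,-3,-4],[0,1,2,1],[0,0,4,-3],[0,0,0,-2]]

  row1 -= -2·row0 → [0,1,2,1]
  row2 -= -3·row0 → [0,-2,0,-5]
  row3 -= -3·row0 → [0,-2,-8,-1]
  row2 -= -2·row1 → [0,0,4,-3]
  row3 -= -2·row1 → [0,0,-4,1]
  row3 -= -1·row2 → [0,0,0,-2]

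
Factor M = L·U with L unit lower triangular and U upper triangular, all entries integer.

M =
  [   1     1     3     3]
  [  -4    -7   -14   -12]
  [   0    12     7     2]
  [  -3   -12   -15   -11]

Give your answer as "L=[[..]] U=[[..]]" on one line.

L=[[1,0,0,0],[-4,1,0,0],[0,-4,1,0],[-3,3,0,1]] U=[[1,1,3,3],[0,-3,-2,0],[0,0,-1,2],[0,0,0,-2]]

  r1 -= -4·r0 → [0,-3,-2,0]
  r2 -= 0·r0 → [0,12,7,2]
  r3 -= -3·r0 → [0,-9,-6,-2]
  r2 -= -4·r1 → [0,0,-1,2]
  r3 -= 3·r1 → [0,0,0,-2]
  r3 -= 0·r2 → [0,0,0,-2]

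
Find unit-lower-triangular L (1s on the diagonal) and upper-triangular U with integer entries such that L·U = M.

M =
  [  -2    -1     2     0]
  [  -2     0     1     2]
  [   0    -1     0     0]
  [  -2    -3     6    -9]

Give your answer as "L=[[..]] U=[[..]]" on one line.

L=[[1,0,0,0],[1,1,0,0],[0,-1,1,0],[1,-2,-2,1]] U=[[-2,-1,2,0],[0,1,-1,2],[0,0,-1,2],[0,0,0,-1]]

  R1 -= 1·R0 → [0,1,-1,2]
  R2 -= 0·R0 → [0,-1,0,0]
  R3 -= 1·R0 → [0,-2,4,-9]
  R2 -= -1·R1 → [0,0,-1,2]
  R3 -= -2·R1 → [0,0,2,-5]
  R3 -= -2·R2 → [0,0,0,-1]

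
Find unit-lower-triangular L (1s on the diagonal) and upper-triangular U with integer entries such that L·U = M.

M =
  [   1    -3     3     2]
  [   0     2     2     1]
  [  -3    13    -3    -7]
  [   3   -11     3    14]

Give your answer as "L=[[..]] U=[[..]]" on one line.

L=[[1,0,0,0],[0,1,0,0],[-3,2,1,0],[3,-1,-2,1]] U=[[1,-3,3,2],[0,2,2,1],[0,0,2,-3],[0,0,0,3]]

  R1 -= 0·R0 → [0,2,2,1]
  R2 -= -3·R0 → [0,4,6,-1]
  R3 -= 3·R0 → [0,-2,-6,8]
  R2 -= 2·R1 → [0,0,2,-3]
  R3 -= -1·R1 → [0,0,-4,9]
  R3 -= -2·R2 → [0,0,0,3]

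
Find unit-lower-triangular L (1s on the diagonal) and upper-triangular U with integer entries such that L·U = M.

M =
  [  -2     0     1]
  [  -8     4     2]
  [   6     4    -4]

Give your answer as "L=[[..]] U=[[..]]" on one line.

  R1 -= 4·R0 → [0,4,-2]
  R2 -= -3·R0 → [0,4,-1]
  R2 -= 1·R1 → [0,0,1]

L=[[1,0,0],[4,1,0],[-3,1,1]] U=[[-2,0,1],[0,4,-2],[0,0,1]]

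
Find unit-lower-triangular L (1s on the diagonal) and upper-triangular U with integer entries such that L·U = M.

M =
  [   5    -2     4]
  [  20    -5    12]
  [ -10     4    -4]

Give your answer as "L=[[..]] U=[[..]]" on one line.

  row1 -= 4·row0 → [0,3,-4]
  row2 -= -2·row0 → [0,0,4]
  row2 -= 0·row1 → [0,0,4]

L=[[1,0,0],[4,1,0],[-2,0,1]] U=[[5,-2,4],[0,3,-4],[0,0,4]]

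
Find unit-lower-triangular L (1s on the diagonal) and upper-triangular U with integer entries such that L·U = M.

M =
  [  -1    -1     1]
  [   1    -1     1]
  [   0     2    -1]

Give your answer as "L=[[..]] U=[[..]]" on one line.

L=[[1,0,0],[-1,1,0],[0,-1,1]] U=[[-1,-1,1],[0,-2,2],[0,0,1]]

  R1 -= -1·R0 → [0,-2,2]
  R2 -= 0·R0 → [0,2,-1]
  R2 -= -1·R1 → [0,0,1]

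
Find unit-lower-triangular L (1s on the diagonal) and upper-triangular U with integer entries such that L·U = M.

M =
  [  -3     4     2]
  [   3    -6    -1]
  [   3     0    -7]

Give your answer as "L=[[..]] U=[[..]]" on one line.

L=[[1,0,0],[-1,1,0],[-1,-2,1]] U=[[-3,4,2],[0,-2,1],[0,0,-3]]

  row1 -= -1·row0 → [0,-2,1]
  row2 -= -1·row0 → [0,4,-5]
  row2 -= -2·row1 → [0,0,-3]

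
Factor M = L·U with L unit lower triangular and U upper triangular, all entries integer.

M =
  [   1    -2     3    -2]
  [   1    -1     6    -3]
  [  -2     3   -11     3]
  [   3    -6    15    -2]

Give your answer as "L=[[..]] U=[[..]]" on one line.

  row1 -= 1·row0 → [0,1,3,-1]
  row2 -= -2·row0 → [0,-1,-5,-1]
  row3 -= 3·row0 → [0,0,6,4]
  row2 -= -1·row1 → [0,0,-2,-2]
  row3 -= 0·row1 → [0,0,6,4]
  row3 -= -3·row2 → [0,0,0,-2]

L=[[1,0,0,0],[1,1,0,0],[-2,-1,1,0],[3,0,-3,1]] U=[[1,-2,3,-2],[0,1,3,-1],[0,0,-2,-2],[0,0,0,-2]]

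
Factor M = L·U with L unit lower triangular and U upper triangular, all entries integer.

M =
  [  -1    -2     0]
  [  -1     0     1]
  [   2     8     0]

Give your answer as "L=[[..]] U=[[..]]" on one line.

  r1 -= 1·r0 → [0,2,1]
  r2 -= -2·r0 → [0,4,0]
  r2 -= 2·r1 → [0,0,-2]

L=[[1,0,0],[1,1,0],[-2,2,1]] U=[[-1,-2,0],[0,2,1],[0,0,-2]]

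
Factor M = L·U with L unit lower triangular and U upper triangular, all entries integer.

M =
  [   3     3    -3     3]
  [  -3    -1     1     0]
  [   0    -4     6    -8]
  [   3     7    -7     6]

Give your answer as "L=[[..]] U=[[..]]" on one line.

L=[[1,0,0,0],[-1,1,0,0],[0,-2,1,0],[1,2,0,1]] U=[[3,3,-3,3],[0,2,-2,3],[0,0,2,-2],[0,0,0,-3]]

  row1 -= -1·row0 → [0,2,-2,3]
  row2 -= 0·row0 → [0,-4,6,-8]
  row3 -= 1·row0 → [0,4,-4,3]
  row2 -= -2·row1 → [0,0,2,-2]
  row3 -= 2·row1 → [0,0,0,-3]
  row3 -= 0·row2 → [0,0,0,-3]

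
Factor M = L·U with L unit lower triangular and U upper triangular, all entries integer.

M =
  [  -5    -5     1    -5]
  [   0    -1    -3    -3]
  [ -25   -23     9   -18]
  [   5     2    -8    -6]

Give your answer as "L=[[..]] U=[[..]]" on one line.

  r1 -= 0·r0 → [0,-1,-3,-3]
  r2 -= 5·r0 → [0,2,4,7]
  r3 -= -1·r0 → [0,-3,-7,-11]
  r2 -= -2·r1 → [0,0,-2,1]
  r3 -= 3·r1 → [0,0,2,-2]
  r3 -= -1·r2 → [0,0,0,-1]

L=[[1,0,0,0],[0,1,0,0],[5,-2,1,0],[-1,3,-1,1]] U=[[-5,-5,1,-5],[0,-1,-3,-3],[0,0,-2,1],[0,0,0,-1]]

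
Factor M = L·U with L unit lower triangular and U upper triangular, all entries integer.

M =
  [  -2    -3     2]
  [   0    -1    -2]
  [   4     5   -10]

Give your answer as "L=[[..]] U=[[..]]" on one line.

  row1 -= 0·row0 → [0,-1,-2]
  row2 -= -2·row0 → [0,-1,-6]
  row2 -= 1·row1 → [0,0,-4]

L=[[1,0,0],[0,1,0],[-2,1,1]] U=[[-2,-3,2],[0,-1,-2],[0,0,-4]]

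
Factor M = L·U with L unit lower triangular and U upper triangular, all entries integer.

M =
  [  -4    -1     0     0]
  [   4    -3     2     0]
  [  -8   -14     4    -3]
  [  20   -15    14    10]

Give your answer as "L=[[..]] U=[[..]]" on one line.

L=[[1,0,0,0],[-1,1,0,0],[2,3,1,0],[-5,5,-2,1]] U=[[-4,-1,0,0],[0,-4,2,0],[0,0,-2,-3],[0,0,0,4]]

  row1 -= -1·row0 → [0,-4,2,0]
  row2 -= 2·row0 → [0,-12,4,-3]
  row3 -= -5·row0 → [0,-20,14,10]
  row2 -= 3·row1 → [0,0,-2,-3]
  row3 -= 5·row1 → [0,0,4,10]
  row3 -= -2·row2 → [0,0,0,4]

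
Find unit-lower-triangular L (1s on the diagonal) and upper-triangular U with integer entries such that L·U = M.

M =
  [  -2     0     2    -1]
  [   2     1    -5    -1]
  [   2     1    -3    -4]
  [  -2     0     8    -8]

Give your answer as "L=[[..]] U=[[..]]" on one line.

L=[[1,0,0,0],[-1,1,0,0],[-1,1,1,0],[1,0,3,1]] U=[[-2,0,2,-1],[0,1,-3,-2],[0,0,2,-3],[0,0,0,2]]

  R1 -= -1·R0 → [0,1,-3,-2]
  R2 -= -1·R0 → [0,1,-1,-5]
  R3 -= 1·R0 → [0,0,6,-7]
  R2 -= 1·R1 → [0,0,2,-3]
  R3 -= 0·R1 → [0,0,6,-7]
  R3 -= 3·R2 → [0,0,0,2]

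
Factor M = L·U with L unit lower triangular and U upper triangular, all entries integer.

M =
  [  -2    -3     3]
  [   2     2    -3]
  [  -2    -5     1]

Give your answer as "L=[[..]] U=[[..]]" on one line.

L=[[1,0,0],[-1,1,0],[1,2,1]] U=[[-2,-3,3],[0,-1,0],[0,0,-2]]

  r1 -= -1·r0 → [0,-1,0]
  r2 -= 1·r0 → [0,-2,-2]
  r2 -= 2·r1 → [0,0,-2]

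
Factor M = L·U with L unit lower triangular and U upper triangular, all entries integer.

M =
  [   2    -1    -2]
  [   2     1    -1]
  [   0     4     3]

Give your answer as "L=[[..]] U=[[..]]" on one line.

  r1 -= 1·r0 → [0,2,1]
  r2 -= 0·r0 → [0,4,3]
  r2 -= 2·r1 → [0,0,1]

L=[[1,0,0],[1,1,0],[0,2,1]] U=[[2,-1,-2],[0,2,1],[0,0,1]]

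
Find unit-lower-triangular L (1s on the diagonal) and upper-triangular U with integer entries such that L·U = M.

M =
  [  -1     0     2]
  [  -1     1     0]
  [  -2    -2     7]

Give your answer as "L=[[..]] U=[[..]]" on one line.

L=[[1,0,0],[1,1,0],[2,-2,1]] U=[[-1,0,2],[0,1,-2],[0,0,-1]]

  r1 -= 1·r0 → [0,1,-2]
  r2 -= 2·r0 → [0,-2,3]
  r2 -= -2·r1 → [0,0,-1]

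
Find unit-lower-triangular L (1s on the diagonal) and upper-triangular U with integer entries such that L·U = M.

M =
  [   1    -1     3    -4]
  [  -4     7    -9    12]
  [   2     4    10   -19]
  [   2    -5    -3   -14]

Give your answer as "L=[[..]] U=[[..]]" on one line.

  r1 -= -4·r0 → [0,3,3,-4]
  r2 -= 2·r0 → [0,6,4,-11]
  r3 -= 2·r0 → [0,-3,-9,-6]
  r2 -= 2·r1 → [0,0,-2,-3]
  r3 -= -1·r1 → [0,0,-6,-10]
  r3 -= 3·r2 → [0,0,0,-1]

L=[[1,0,0,0],[-4,1,0,0],[2,2,1,0],[2,-1,3,1]] U=[[1,-1,3,-4],[0,3,3,-4],[0,0,-2,-3],[0,0,0,-1]]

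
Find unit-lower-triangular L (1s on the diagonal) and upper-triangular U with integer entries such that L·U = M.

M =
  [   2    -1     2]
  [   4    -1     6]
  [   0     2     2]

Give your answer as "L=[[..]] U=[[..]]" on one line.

  R1 -= 2·R0 → [0,1,2]
  R2 -= 0·R0 → [0,2,2]
  R2 -= 2·R1 → [0,0,-2]

L=[[1,0,0],[2,1,0],[0,2,1]] U=[[2,-1,2],[0,1,2],[0,0,-2]]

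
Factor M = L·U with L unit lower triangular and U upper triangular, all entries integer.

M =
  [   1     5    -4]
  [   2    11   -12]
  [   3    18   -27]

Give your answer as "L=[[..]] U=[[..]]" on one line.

  R1 -= 2·R0 → [0,1,-4]
  R2 -= 3·R0 → [0,3,-15]
  R2 -= 3·R1 → [0,0,-3]

L=[[1,0,0],[2,1,0],[3,3,1]] U=[[1,5,-4],[0,1,-4],[0,0,-3]]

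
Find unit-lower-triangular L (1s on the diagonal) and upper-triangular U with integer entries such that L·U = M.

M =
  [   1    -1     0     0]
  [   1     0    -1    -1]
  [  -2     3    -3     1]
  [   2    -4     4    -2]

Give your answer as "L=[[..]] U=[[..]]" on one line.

  R1 -= 1·R0 → [0,1,-1,-1]
  R2 -= -2·R0 → [0,1,-3,1]
  R3 -= 2·R0 → [0,-2,4,-2]
  R2 -= 1·R1 → [0,0,-2,2]
  R3 -= -2·R1 → [0,0,2,-4]
  R3 -= -1·R2 → [0,0,0,-2]

L=[[1,0,0,0],[1,1,0,0],[-2,1,1,0],[2,-2,-1,1]] U=[[1,-1,0,0],[0,1,-1,-1],[0,0,-2,2],[0,0,0,-2]]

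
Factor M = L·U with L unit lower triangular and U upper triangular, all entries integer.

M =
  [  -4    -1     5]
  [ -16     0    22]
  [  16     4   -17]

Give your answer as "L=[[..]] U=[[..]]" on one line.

  r1 -= 4·r0 → [0,4,2]
  r2 -= -4·r0 → [0,0,3]
  r2 -= 0·r1 → [0,0,3]

L=[[1,0,0],[4,1,0],[-4,0,1]] U=[[-4,-1,5],[0,4,2],[0,0,3]]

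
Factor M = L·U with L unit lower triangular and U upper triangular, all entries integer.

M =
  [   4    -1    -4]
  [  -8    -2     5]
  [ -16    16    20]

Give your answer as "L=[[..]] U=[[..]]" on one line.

  r1 -= -2·r0 → [0,-4,-3]
  r2 -= -4·r0 → [0,12,4]
  r2 -= -3·r1 → [0,0,-5]

L=[[1,0,0],[-2,1,0],[-4,-3,1]] U=[[4,-1,-4],[0,-4,-3],[0,0,-5]]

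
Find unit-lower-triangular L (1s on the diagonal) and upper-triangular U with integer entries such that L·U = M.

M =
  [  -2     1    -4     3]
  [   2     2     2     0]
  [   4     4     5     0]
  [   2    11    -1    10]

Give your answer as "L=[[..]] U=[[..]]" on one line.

  R1 -= -1·R0 → [0,3,-2,3]
  R2 -= -2·R0 → [0,6,-3,6]
  R3 -= -1·R0 → [0,12,-5,13]
  R2 -= 2·R1 → [0,0,1,0]
  R3 -= 4·R1 → [0,0,3,1]
  R3 -= 3·R2 → [0,0,0,1]

L=[[1,0,0,0],[-1,1,0,0],[-2,2,1,0],[-1,4,3,1]] U=[[-2,1,-4,3],[0,3,-2,3],[0,0,1,0],[0,0,0,1]]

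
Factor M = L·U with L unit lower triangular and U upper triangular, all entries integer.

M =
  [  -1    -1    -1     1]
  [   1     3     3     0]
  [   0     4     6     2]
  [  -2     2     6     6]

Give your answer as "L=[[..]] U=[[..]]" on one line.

L=[[1,0,0,0],[-1,1,0,0],[0,2,1,0],[2,2,2,1]] U=[[-1,-1,-1,1],[0,2,2,1],[0,0,2,0],[0,0,0,2]]

  R1 -= -1·R0 → [0,2,2,1]
  R2 -= 0·R0 → [0,4,6,2]
  R3 -= 2·R0 → [0,4,8,4]
  R2 -= 2·R1 → [0,0,2,0]
  R3 -= 2·R1 → [0,0,4,2]
  R3 -= 2·R2 → [0,0,0,2]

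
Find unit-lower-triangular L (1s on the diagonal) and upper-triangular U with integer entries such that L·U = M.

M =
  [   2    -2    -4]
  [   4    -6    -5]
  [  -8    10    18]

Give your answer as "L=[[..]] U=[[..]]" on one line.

  r1 -= 2·r0 → [0,-2,3]
  r2 -= -4·r0 → [0,2,2]
  r2 -= -1·r1 → [0,0,5]

L=[[1,0,0],[2,1,0],[-4,-1,1]] U=[[2,-2,-4],[0,-2,3],[0,0,5]]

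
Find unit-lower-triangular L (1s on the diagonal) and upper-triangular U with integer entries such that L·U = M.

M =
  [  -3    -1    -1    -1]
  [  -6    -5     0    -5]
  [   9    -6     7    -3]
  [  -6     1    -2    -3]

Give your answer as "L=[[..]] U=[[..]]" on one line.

L=[[1,0,0,0],[2,1,0,0],[-3,3,1,0],[2,-1,-1,1]] U=[[-3,-1,-1,-1],[0,-3,2,-3],[0,0,-2,3],[0,0,0,-1]]

  r1 -= 2·r0 → [0,-3,2,-3]
  r2 -= -3·r0 → [0,-9,4,-6]
  r3 -= 2·r0 → [0,3,0,-1]
  r2 -= 3·r1 → [0,0,-2,3]
  r3 -= -1·r1 → [0,0,2,-4]
  r3 -= -1·r2 → [0,0,0,-1]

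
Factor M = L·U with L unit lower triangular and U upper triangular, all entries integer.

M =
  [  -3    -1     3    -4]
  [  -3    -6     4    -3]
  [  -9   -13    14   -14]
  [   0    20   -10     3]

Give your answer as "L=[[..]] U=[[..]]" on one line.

  R1 -= 1·R0 → [0,-5,1,1]
  R2 -= 3·R0 → [0,-10,5,-2]
  R3 -= 0·R0 → [0,20,-10,3]
  R2 -= 2·R1 → [0,0,3,-4]
  R3 -= -4·R1 → [0,0,-6,7]
  R3 -= -2·R2 → [0,0,0,-1]

L=[[1,0,0,0],[1,1,0,0],[3,2,1,0],[0,-4,-2,1]] U=[[-3,-1,3,-4],[0,-5,1,1],[0,0,3,-4],[0,0,0,-1]]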